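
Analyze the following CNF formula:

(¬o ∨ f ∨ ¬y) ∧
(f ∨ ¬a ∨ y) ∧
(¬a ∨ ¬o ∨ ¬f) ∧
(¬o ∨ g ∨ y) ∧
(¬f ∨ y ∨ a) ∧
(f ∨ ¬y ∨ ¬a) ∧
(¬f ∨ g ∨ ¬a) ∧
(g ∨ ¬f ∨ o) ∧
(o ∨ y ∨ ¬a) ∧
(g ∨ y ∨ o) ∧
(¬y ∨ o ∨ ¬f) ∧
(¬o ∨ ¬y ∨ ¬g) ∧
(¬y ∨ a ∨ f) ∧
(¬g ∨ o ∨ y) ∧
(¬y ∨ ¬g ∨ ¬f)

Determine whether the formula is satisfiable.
Yes

Yes, the formula is satisfiable.

One satisfying assignment is: o=True, a=False, y=False, f=False, g=True

Verification: With this assignment, all 15 clauses evaluate to true.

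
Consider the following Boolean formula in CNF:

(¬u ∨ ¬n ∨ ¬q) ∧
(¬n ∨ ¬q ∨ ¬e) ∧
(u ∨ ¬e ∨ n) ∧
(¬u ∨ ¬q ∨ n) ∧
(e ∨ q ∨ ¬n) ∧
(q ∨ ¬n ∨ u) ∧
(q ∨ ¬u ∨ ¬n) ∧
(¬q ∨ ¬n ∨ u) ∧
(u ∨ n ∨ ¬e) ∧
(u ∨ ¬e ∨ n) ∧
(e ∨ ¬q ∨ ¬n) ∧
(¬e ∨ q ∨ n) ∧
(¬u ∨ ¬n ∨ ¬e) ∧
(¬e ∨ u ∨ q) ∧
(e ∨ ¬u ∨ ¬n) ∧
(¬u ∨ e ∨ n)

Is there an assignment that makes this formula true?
Yes

Yes, the formula is satisfiable.

One satisfying assignment is: n=False, u=False, q=False, e=False

Verification: With this assignment, all 16 clauses evaluate to true.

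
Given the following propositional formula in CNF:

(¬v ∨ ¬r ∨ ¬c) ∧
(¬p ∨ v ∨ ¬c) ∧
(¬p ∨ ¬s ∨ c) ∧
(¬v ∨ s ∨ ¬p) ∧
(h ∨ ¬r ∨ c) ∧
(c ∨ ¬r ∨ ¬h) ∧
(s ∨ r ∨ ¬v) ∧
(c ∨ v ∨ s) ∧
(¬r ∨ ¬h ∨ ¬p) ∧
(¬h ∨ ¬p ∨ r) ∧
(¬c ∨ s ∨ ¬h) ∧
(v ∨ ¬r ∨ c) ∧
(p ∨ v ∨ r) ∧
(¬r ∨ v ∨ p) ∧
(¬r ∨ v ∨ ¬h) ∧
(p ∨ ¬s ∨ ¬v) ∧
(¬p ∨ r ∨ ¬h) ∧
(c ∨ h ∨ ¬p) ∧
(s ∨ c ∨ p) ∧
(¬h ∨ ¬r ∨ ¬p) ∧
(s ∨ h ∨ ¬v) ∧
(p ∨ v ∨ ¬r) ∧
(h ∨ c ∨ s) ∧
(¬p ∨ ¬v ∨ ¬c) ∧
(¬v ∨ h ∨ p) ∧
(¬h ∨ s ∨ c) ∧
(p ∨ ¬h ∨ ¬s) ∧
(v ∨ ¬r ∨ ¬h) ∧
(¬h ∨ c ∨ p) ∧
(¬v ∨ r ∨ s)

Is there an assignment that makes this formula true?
No

No, the formula is not satisfiable.

No assignment of truth values to the variables can make all 30 clauses true simultaneously.

The formula is UNSAT (unsatisfiable).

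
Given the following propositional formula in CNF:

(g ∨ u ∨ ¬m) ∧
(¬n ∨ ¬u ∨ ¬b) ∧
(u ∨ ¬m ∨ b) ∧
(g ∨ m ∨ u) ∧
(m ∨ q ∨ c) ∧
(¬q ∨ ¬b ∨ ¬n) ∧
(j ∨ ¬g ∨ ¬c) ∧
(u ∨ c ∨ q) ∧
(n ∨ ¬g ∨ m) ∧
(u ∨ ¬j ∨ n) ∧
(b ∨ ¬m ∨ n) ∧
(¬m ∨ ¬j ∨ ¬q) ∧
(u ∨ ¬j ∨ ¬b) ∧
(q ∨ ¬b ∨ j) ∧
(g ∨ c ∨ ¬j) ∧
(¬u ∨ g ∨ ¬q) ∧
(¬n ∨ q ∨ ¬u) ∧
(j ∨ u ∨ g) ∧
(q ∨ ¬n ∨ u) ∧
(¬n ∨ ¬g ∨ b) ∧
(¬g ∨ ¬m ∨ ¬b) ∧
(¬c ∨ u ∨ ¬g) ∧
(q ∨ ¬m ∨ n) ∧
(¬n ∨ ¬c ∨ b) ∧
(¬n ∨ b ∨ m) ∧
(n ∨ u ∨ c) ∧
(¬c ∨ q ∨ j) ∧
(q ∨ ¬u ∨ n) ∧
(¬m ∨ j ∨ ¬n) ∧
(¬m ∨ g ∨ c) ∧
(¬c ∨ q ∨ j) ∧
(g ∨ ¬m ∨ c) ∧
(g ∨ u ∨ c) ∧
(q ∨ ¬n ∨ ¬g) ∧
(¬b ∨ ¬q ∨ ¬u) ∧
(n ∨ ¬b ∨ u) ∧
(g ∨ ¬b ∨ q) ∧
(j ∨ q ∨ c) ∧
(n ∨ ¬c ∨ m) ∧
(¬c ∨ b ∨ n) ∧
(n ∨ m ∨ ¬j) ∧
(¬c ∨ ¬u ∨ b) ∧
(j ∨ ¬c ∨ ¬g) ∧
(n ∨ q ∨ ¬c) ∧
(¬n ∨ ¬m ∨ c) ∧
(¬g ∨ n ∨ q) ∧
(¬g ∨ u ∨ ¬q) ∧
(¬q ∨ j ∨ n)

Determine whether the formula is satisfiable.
No

No, the formula is not satisfiable.

No assignment of truth values to the variables can make all 48 clauses true simultaneously.

The formula is UNSAT (unsatisfiable).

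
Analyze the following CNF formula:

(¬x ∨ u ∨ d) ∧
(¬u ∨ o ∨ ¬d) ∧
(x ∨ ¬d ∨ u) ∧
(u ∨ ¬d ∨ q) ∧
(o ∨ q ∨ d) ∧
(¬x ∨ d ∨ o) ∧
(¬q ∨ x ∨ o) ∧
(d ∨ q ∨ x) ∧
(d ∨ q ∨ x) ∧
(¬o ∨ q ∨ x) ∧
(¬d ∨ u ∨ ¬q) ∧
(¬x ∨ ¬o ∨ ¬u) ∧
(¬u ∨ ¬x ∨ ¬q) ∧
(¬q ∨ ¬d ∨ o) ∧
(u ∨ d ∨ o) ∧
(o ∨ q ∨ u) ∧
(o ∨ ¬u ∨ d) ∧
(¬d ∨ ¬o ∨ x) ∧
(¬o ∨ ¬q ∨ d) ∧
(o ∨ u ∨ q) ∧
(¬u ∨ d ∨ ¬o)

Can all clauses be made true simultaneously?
No

No, the formula is not satisfiable.

No assignment of truth values to the variables can make all 21 clauses true simultaneously.

The formula is UNSAT (unsatisfiable).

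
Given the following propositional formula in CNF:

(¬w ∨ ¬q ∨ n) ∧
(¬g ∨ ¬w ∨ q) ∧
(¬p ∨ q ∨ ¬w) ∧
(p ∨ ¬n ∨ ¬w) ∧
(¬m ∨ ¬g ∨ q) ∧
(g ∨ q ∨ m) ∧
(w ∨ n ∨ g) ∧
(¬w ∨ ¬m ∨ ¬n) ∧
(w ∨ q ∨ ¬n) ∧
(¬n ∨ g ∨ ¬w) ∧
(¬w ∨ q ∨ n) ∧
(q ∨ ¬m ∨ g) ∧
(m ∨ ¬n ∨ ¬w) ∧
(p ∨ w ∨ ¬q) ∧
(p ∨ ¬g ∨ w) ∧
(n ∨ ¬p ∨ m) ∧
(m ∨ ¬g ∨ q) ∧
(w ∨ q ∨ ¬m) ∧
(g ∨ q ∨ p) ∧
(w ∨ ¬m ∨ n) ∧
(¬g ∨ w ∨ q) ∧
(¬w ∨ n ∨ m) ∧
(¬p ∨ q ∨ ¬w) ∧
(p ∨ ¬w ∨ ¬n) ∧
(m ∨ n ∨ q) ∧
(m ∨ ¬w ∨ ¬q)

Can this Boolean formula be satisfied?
Yes

Yes, the formula is satisfiable.

One satisfying assignment is: m=False, g=True, w=False, n=True, p=True, q=True

Verification: With this assignment, all 26 clauses evaluate to true.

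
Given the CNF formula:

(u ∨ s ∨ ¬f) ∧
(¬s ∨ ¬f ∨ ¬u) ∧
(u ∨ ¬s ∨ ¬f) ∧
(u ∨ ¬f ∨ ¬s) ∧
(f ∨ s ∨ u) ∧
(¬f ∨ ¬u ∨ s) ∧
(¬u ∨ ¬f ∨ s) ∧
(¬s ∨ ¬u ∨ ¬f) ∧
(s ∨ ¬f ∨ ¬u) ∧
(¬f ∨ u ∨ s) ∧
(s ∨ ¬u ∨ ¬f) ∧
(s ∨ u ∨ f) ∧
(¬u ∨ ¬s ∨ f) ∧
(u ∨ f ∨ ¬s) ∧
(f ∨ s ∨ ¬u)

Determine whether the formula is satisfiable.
No

No, the formula is not satisfiable.

No assignment of truth values to the variables can make all 15 clauses true simultaneously.

The formula is UNSAT (unsatisfiable).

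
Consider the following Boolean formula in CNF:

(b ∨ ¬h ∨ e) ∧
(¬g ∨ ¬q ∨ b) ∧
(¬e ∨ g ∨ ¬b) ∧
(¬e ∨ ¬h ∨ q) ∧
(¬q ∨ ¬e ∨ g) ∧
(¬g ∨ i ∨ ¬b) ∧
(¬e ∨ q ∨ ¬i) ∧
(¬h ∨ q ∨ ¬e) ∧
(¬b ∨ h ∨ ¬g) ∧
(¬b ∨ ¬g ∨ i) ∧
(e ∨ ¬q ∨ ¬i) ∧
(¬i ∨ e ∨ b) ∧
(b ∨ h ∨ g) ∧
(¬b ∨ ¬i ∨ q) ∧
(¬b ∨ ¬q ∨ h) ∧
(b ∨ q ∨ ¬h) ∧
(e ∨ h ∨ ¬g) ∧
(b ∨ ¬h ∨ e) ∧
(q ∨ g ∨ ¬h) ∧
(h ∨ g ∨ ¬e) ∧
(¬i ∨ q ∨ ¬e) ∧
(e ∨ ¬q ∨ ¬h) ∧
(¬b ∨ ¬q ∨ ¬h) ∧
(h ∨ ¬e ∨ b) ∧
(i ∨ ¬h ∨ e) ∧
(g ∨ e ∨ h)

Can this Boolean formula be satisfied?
No

No, the formula is not satisfiable.

No assignment of truth values to the variables can make all 26 clauses true simultaneously.

The formula is UNSAT (unsatisfiable).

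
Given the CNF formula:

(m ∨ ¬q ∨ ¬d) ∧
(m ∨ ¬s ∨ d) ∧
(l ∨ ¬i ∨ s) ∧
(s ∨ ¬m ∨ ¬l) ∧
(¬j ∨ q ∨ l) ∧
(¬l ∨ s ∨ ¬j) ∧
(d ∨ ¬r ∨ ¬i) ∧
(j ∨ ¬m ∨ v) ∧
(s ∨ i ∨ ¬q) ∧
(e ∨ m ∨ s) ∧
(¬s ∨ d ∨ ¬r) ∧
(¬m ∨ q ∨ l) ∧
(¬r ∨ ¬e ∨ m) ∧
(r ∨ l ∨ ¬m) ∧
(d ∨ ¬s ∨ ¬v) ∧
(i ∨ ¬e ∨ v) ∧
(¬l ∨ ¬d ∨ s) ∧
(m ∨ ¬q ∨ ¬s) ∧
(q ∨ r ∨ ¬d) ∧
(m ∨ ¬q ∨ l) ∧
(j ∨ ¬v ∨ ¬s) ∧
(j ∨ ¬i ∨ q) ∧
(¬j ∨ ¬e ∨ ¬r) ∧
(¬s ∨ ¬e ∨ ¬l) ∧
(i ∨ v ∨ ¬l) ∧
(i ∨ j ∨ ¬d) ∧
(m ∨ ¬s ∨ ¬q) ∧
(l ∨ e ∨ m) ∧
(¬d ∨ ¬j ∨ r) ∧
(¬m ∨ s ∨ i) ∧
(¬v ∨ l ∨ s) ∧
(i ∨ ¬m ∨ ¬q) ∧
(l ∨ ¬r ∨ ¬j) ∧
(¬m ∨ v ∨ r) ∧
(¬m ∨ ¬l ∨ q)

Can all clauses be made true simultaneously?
Yes

Yes, the formula is satisfiable.

One satisfying assignment is: m=False, d=False, l=True, j=False, r=False, v=False, e=True, q=True, s=False, i=True

Verification: With this assignment, all 35 clauses evaluate to true.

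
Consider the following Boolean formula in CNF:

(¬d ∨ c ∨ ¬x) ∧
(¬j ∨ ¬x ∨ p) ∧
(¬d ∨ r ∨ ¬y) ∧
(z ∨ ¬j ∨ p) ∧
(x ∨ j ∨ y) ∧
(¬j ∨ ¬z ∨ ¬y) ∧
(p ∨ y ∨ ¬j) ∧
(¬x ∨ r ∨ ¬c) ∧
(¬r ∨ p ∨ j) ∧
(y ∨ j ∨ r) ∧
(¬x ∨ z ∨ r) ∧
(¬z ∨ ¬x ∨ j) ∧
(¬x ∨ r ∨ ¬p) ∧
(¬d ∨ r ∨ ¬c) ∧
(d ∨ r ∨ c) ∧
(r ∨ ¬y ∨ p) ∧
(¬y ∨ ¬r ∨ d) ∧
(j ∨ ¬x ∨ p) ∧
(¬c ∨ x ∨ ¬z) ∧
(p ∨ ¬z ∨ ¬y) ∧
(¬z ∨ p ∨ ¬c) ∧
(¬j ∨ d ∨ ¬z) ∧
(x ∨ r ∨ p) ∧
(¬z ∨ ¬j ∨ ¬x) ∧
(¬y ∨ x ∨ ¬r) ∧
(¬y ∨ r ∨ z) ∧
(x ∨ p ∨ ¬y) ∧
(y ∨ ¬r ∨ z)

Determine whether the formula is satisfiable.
Yes

Yes, the formula is satisfiable.

One satisfying assignment is: r=False, y=False, z=False, c=False, x=False, j=True, p=True, d=True

Verification: With this assignment, all 28 clauses evaluate to true.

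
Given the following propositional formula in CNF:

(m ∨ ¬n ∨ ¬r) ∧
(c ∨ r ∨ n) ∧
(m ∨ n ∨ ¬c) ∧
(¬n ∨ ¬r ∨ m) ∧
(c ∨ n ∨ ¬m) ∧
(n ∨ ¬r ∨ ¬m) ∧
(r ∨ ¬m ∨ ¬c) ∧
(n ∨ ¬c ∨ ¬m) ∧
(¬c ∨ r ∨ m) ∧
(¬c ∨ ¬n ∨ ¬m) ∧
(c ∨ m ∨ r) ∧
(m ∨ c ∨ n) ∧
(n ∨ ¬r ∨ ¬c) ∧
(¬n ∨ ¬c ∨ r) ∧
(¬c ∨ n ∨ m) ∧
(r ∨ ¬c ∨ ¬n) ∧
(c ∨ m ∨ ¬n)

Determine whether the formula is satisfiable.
Yes

Yes, the formula is satisfiable.

One satisfying assignment is: m=True, n=True, c=False, r=False

Verification: With this assignment, all 17 clauses evaluate to true.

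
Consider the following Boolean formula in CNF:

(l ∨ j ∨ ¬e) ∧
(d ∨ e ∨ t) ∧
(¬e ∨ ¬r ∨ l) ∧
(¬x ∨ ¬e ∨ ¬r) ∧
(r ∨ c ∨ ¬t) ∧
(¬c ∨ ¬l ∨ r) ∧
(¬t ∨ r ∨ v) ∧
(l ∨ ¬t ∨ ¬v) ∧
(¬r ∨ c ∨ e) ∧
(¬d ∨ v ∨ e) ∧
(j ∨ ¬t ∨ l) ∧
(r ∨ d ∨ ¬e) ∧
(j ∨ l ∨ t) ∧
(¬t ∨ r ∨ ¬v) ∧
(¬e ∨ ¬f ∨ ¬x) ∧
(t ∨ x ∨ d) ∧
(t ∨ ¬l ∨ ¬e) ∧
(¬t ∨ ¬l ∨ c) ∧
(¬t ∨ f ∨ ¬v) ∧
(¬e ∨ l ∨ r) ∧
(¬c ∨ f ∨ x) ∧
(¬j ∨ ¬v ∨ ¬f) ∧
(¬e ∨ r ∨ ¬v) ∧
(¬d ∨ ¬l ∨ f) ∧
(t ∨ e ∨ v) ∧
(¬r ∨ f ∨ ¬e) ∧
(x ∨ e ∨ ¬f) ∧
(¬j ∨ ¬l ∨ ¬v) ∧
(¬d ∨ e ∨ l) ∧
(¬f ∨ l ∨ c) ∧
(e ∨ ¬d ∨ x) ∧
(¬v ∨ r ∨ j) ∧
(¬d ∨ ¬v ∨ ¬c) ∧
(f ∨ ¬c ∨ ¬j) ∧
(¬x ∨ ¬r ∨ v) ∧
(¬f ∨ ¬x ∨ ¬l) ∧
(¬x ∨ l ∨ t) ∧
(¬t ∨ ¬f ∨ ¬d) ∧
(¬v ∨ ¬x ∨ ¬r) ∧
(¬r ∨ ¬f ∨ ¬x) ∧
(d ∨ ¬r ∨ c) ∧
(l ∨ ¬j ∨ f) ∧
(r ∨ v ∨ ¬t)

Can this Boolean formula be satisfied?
Yes

Yes, the formula is satisfiable.

One satisfying assignment is: e=True, f=True, x=False, r=True, l=True, d=False, j=False, v=False, t=True, c=True

Verification: With this assignment, all 43 clauses evaluate to true.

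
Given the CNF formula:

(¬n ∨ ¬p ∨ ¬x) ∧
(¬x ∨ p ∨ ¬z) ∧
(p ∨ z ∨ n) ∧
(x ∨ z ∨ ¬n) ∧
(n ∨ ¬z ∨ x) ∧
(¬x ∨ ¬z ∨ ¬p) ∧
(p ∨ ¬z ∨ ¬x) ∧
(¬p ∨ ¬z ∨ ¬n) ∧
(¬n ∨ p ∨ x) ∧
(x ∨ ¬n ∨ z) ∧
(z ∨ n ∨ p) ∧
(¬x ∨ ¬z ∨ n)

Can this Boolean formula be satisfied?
Yes

Yes, the formula is satisfiable.

One satisfying assignment is: p=True, x=False, z=False, n=False

Verification: With this assignment, all 12 clauses evaluate to true.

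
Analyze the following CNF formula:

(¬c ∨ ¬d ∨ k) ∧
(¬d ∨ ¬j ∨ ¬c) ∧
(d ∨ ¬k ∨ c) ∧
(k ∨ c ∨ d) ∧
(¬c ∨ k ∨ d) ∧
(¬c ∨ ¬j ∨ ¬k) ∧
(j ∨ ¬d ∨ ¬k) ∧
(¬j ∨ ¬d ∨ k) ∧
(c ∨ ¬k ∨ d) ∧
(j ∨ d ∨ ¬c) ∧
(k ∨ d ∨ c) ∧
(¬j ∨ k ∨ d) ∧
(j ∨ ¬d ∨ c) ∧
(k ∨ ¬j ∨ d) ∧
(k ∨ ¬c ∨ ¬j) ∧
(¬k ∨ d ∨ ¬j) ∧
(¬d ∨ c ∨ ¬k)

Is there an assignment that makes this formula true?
No

No, the formula is not satisfiable.

No assignment of truth values to the variables can make all 17 clauses true simultaneously.

The formula is UNSAT (unsatisfiable).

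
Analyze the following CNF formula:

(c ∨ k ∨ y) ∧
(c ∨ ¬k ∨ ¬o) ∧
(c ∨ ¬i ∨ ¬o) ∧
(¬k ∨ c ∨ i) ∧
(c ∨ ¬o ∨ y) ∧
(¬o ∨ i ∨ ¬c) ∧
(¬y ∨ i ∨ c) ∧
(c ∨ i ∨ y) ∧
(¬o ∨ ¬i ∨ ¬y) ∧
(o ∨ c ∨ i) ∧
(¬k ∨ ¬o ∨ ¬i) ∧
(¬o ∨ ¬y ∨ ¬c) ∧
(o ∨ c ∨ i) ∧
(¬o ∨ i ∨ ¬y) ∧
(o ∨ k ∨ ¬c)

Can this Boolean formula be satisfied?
Yes

Yes, the formula is satisfiable.

One satisfying assignment is: i=False, c=True, y=False, o=False, k=True

Verification: With this assignment, all 15 clauses evaluate to true.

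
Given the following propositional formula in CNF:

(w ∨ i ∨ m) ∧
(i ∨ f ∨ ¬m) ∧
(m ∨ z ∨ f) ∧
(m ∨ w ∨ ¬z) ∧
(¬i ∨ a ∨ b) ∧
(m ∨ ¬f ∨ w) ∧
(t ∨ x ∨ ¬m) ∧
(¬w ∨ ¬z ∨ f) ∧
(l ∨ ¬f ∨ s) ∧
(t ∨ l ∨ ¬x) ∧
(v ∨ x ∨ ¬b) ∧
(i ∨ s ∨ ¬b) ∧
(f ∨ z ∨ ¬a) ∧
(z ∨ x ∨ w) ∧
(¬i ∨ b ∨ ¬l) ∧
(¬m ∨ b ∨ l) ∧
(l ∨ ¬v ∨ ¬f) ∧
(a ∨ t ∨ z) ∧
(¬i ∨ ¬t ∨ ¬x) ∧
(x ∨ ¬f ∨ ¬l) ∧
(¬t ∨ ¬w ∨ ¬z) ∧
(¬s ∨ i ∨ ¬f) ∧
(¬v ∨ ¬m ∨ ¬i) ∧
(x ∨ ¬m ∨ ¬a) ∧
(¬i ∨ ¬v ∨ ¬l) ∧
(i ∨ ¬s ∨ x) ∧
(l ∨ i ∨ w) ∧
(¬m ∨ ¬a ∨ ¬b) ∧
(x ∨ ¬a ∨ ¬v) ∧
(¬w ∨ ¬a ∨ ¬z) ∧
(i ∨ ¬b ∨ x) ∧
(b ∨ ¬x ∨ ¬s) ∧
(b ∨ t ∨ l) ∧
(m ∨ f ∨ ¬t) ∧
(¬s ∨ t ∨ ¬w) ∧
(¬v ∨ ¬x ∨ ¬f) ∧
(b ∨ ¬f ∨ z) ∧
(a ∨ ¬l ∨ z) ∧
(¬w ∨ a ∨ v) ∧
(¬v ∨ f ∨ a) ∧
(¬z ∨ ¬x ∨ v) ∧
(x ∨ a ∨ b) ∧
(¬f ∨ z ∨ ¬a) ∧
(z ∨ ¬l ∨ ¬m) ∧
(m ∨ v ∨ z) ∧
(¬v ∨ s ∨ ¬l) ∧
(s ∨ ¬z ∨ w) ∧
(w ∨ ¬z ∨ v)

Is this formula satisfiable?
No

No, the formula is not satisfiable.

No assignment of truth values to the variables can make all 48 clauses true simultaneously.

The formula is UNSAT (unsatisfiable).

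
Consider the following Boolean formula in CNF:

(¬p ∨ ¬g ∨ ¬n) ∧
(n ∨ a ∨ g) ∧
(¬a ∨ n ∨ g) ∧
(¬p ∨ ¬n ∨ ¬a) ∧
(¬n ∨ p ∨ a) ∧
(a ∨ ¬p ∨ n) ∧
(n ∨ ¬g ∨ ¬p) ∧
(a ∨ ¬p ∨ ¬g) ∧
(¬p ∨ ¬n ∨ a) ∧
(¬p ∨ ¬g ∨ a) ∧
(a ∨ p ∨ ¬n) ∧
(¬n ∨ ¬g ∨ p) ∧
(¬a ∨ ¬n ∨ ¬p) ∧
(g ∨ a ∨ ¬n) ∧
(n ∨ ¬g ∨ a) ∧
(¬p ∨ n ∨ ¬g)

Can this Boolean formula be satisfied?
Yes

Yes, the formula is satisfiable.

One satisfying assignment is: p=False, g=False, a=True, n=True

Verification: With this assignment, all 16 clauses evaluate to true.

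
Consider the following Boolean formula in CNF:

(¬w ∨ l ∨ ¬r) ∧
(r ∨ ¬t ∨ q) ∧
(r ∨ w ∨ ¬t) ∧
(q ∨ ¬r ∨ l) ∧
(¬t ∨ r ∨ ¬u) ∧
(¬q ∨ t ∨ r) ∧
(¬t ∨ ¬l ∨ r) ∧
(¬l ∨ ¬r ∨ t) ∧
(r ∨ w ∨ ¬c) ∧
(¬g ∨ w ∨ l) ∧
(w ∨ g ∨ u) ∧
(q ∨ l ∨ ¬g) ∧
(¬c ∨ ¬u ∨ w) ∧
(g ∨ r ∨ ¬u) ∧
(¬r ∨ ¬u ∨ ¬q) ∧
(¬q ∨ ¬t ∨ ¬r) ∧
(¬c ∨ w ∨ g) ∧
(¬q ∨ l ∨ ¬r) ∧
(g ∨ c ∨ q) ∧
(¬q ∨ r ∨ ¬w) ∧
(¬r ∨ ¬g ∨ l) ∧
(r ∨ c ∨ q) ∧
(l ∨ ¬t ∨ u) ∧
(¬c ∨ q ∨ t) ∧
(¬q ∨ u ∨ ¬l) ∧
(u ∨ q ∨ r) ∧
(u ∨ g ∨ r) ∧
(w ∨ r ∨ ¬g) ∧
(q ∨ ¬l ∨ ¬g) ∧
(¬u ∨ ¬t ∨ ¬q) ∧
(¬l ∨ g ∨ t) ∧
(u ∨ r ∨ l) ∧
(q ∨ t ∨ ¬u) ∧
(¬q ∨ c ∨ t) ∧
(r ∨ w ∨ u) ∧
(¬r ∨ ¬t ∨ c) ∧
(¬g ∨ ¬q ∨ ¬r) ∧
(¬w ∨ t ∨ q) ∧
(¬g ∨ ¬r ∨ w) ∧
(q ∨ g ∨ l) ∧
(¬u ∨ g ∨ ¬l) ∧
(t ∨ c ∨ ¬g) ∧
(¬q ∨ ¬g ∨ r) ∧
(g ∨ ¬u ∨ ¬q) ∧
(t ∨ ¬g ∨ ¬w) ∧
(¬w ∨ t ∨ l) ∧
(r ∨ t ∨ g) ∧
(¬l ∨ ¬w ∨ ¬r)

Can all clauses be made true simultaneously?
No

No, the formula is not satisfiable.

No assignment of truth values to the variables can make all 48 clauses true simultaneously.

The formula is UNSAT (unsatisfiable).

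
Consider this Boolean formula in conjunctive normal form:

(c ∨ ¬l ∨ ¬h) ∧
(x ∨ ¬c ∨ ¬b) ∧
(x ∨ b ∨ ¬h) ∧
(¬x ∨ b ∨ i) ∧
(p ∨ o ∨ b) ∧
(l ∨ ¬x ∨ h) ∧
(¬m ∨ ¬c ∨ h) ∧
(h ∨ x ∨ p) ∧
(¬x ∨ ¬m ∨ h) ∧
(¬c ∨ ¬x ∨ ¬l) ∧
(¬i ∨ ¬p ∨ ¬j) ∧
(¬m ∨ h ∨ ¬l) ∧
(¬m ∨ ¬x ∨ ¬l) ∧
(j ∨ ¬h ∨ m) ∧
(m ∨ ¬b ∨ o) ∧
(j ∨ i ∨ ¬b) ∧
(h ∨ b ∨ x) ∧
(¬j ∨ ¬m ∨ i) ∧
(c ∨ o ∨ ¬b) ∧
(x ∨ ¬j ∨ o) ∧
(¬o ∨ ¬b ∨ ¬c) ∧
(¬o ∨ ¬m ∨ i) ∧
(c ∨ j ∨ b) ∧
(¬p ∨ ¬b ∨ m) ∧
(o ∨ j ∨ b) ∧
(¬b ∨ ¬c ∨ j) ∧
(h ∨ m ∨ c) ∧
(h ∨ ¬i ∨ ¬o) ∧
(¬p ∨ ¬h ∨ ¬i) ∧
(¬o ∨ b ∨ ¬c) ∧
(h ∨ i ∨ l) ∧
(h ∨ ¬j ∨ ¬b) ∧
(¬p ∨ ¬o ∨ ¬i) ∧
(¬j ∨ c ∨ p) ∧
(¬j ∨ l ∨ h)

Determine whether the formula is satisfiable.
Yes

Yes, the formula is satisfiable.

One satisfying assignment is: p=False, b=True, m=True, h=True, o=False, x=True, c=True, l=False, i=True, j=True

Verification: With this assignment, all 35 clauses evaluate to true.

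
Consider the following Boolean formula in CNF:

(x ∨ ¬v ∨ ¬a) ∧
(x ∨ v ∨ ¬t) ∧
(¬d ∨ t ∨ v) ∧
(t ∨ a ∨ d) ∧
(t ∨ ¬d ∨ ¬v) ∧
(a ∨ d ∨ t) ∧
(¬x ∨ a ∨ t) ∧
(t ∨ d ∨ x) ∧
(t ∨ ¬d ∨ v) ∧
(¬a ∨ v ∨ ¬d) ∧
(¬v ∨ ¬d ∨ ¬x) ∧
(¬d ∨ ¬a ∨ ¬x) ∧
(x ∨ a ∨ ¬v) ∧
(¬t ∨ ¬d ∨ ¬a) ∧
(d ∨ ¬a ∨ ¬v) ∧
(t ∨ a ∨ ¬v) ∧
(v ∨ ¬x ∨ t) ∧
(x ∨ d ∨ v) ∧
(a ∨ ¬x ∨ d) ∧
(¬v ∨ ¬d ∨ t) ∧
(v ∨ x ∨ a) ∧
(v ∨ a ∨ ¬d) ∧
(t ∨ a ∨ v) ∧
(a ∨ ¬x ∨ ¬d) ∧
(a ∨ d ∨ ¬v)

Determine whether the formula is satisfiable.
Yes

Yes, the formula is satisfiable.

One satisfying assignment is: v=False, d=False, a=True, x=True, t=True

Verification: With this assignment, all 25 clauses evaluate to true.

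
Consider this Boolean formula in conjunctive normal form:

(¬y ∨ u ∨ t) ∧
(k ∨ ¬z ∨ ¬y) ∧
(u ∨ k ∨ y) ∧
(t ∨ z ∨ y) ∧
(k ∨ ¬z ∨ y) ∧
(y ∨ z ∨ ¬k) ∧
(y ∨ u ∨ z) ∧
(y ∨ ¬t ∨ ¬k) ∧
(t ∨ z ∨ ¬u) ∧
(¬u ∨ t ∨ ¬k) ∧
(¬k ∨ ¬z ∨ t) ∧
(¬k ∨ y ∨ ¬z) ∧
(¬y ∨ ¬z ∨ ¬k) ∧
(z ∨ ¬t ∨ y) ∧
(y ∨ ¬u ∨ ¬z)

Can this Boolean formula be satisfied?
Yes

Yes, the formula is satisfiable.

One satisfying assignment is: y=True, z=False, k=False, t=True, u=False

Verification: With this assignment, all 15 clauses evaluate to true.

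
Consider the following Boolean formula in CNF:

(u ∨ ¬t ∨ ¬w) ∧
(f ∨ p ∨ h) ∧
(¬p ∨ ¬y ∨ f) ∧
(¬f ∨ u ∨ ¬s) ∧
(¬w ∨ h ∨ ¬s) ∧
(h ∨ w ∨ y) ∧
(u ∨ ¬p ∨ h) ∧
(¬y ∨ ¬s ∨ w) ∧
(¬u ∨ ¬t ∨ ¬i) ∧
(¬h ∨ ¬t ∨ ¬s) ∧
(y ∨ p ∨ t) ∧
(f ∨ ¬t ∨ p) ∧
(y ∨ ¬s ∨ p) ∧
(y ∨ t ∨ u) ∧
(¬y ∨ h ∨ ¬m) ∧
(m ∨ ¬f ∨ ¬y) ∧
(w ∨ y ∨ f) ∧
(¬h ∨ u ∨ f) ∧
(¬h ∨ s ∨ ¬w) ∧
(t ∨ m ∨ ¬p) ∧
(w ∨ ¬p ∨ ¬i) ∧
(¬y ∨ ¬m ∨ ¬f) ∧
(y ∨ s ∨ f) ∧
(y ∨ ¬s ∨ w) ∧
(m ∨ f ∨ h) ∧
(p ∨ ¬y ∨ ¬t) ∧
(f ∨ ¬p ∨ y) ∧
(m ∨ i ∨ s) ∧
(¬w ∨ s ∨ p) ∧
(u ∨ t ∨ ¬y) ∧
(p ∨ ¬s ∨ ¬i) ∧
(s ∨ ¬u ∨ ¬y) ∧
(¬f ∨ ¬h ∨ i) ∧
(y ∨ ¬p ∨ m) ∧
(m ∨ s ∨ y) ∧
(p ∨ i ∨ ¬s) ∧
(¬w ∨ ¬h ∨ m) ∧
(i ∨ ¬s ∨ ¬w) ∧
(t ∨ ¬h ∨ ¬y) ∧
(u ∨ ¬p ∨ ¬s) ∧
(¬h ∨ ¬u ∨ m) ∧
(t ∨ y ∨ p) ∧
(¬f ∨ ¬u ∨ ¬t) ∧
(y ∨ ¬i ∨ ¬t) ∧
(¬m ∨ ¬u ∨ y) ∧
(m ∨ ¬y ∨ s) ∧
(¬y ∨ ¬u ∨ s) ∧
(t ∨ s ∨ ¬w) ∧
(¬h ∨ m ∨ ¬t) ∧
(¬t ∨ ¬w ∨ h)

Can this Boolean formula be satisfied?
No

No, the formula is not satisfiable.

No assignment of truth values to the variables can make all 50 clauses true simultaneously.

The formula is UNSAT (unsatisfiable).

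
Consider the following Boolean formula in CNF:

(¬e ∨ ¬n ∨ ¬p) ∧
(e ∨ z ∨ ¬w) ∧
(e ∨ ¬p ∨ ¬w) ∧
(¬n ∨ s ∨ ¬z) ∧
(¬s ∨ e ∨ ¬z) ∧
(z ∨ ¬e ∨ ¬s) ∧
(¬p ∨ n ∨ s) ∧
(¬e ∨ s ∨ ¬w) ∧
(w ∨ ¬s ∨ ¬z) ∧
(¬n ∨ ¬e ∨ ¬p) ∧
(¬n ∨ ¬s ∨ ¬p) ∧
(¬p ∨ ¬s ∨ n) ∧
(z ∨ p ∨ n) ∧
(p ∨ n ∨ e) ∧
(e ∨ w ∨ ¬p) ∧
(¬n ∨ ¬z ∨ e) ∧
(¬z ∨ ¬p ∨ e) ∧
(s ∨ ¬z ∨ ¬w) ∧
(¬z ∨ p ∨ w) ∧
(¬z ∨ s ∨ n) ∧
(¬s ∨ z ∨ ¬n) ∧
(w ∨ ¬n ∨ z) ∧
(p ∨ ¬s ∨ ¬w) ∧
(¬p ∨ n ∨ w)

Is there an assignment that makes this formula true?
No

No, the formula is not satisfiable.

No assignment of truth values to the variables can make all 24 clauses true simultaneously.

The formula is UNSAT (unsatisfiable).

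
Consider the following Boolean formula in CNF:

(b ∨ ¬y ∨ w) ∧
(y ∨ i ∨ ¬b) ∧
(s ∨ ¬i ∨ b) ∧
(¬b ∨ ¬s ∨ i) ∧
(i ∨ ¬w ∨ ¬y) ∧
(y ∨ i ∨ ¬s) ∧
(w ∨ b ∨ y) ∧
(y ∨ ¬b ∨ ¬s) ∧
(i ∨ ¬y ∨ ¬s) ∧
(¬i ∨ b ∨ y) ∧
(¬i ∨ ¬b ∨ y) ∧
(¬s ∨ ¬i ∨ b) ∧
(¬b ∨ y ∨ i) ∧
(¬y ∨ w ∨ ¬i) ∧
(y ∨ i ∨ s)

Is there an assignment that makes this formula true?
Yes

Yes, the formula is satisfiable.

One satisfying assignment is: s=False, y=True, b=True, w=False, i=False

Verification: With this assignment, all 15 clauses evaluate to true.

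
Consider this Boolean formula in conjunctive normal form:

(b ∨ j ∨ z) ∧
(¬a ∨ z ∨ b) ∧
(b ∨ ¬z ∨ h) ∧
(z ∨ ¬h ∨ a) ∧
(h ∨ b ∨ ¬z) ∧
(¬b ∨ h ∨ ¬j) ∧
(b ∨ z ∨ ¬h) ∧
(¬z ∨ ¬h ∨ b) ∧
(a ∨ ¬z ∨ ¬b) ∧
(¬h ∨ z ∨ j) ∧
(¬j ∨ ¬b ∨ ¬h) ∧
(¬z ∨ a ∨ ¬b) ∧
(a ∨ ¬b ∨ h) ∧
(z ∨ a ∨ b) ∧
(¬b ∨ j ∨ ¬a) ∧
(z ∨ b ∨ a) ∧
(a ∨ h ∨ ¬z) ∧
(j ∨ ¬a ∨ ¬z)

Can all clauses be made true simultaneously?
No

No, the formula is not satisfiable.

No assignment of truth values to the variables can make all 18 clauses true simultaneously.

The formula is UNSAT (unsatisfiable).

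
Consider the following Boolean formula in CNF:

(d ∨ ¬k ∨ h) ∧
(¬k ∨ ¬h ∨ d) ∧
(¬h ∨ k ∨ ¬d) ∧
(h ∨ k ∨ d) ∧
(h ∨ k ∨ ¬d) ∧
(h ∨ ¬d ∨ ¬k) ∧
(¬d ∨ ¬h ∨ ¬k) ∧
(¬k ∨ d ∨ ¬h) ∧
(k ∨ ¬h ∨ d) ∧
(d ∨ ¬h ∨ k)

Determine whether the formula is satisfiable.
No

No, the formula is not satisfiable.

No assignment of truth values to the variables can make all 10 clauses true simultaneously.

The formula is UNSAT (unsatisfiable).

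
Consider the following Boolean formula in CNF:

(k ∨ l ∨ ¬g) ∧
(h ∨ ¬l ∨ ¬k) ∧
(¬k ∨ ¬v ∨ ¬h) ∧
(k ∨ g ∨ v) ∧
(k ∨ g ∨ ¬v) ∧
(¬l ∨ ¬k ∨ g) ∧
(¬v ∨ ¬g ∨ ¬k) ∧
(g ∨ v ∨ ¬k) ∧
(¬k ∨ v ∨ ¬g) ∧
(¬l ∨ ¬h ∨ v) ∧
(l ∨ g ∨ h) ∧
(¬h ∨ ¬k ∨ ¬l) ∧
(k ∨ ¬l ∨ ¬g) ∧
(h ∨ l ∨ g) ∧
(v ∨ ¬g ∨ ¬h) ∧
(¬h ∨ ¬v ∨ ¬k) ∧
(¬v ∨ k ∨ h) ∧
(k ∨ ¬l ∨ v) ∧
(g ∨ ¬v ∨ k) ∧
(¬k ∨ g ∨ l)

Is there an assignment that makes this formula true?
No

No, the formula is not satisfiable.

No assignment of truth values to the variables can make all 20 clauses true simultaneously.

The formula is UNSAT (unsatisfiable).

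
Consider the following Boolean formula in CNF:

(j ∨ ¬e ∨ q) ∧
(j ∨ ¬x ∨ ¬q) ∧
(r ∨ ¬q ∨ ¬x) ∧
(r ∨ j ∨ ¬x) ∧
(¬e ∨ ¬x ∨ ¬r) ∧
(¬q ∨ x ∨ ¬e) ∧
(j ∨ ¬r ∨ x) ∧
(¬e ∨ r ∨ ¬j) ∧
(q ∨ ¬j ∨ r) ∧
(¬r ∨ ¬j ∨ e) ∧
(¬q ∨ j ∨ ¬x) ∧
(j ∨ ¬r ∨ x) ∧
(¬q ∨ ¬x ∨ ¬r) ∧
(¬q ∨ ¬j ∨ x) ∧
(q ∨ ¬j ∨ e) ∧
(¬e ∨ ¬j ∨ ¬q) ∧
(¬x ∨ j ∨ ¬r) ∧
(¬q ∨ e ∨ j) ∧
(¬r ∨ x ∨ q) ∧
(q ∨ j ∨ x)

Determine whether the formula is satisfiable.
No

No, the formula is not satisfiable.

No assignment of truth values to the variables can make all 20 clauses true simultaneously.

The formula is UNSAT (unsatisfiable).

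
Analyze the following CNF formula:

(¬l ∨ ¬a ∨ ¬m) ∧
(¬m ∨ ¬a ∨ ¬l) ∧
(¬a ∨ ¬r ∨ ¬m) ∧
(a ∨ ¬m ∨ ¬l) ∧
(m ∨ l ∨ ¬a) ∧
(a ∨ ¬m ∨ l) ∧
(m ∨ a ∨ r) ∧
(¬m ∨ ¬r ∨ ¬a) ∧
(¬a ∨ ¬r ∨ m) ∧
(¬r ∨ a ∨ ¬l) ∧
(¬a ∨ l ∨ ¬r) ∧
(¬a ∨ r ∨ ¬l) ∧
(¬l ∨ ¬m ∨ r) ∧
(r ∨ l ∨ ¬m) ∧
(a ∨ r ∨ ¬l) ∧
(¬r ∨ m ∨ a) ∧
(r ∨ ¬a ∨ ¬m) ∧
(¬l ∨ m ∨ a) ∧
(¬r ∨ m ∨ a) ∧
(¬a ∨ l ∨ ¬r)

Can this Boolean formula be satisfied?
No

No, the formula is not satisfiable.

No assignment of truth values to the variables can make all 20 clauses true simultaneously.

The formula is UNSAT (unsatisfiable).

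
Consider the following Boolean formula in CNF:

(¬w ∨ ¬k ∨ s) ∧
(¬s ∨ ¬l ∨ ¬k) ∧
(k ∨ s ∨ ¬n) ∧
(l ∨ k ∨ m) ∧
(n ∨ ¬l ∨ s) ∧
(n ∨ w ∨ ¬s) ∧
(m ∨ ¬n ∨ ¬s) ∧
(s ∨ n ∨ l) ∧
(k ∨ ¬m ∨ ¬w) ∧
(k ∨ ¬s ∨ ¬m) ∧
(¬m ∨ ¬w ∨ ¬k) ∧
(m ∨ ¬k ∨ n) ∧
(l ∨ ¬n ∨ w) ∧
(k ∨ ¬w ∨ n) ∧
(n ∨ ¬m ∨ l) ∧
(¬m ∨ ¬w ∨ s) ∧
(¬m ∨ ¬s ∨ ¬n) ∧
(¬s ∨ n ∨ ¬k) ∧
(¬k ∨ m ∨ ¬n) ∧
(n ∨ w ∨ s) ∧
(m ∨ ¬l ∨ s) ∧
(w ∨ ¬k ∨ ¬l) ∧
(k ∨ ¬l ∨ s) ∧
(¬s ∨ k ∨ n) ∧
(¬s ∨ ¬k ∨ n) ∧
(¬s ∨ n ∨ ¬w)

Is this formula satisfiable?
No

No, the formula is not satisfiable.

No assignment of truth values to the variables can make all 26 clauses true simultaneously.

The formula is UNSAT (unsatisfiable).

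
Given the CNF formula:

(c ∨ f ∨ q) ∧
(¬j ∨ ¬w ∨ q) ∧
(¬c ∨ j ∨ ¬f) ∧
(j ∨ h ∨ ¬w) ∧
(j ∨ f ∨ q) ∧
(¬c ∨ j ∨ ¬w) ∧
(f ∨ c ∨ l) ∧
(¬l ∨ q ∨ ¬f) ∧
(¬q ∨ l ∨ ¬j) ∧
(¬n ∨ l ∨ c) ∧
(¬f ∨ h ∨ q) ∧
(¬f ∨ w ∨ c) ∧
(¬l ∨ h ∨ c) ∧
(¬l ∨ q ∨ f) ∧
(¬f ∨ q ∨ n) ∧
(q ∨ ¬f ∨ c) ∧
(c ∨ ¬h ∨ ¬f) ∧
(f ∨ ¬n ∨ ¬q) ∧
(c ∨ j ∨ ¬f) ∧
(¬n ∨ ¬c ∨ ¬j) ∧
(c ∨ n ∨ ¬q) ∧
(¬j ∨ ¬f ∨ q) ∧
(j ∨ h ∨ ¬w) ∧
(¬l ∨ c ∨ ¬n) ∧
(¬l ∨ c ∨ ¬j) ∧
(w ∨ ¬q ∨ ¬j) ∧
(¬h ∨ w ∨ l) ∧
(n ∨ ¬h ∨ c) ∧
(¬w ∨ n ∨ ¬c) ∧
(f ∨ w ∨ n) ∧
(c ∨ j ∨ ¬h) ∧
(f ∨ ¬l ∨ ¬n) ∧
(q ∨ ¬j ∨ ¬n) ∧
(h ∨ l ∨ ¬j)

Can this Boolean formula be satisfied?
No

No, the formula is not satisfiable.

No assignment of truth values to the variables can make all 34 clauses true simultaneously.

The formula is UNSAT (unsatisfiable).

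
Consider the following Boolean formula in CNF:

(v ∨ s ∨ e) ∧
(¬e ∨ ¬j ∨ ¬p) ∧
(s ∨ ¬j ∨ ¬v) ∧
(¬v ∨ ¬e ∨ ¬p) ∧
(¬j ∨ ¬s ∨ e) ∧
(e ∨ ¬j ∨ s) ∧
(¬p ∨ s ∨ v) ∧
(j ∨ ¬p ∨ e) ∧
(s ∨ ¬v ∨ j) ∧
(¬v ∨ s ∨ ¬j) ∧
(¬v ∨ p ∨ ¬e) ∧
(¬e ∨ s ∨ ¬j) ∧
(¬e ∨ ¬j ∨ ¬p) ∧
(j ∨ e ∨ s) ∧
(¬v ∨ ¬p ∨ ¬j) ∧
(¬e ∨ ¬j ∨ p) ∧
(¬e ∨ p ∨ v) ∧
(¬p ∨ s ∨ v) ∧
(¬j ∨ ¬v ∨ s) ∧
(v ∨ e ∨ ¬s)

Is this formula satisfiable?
Yes

Yes, the formula is satisfiable.

One satisfying assignment is: s=True, p=False, j=False, v=True, e=False

Verification: With this assignment, all 20 clauses evaluate to true.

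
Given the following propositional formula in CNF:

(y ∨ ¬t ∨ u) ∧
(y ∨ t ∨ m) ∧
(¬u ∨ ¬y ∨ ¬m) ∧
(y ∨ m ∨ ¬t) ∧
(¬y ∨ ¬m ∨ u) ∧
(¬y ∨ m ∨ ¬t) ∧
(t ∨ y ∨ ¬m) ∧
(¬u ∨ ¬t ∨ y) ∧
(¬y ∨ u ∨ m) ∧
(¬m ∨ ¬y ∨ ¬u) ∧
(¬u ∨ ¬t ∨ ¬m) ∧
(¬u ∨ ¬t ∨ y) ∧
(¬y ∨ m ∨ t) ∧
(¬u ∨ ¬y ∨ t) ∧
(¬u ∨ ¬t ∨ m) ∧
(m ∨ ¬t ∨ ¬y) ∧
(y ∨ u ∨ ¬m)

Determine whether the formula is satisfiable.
No

No, the formula is not satisfiable.

No assignment of truth values to the variables can make all 17 clauses true simultaneously.

The formula is UNSAT (unsatisfiable).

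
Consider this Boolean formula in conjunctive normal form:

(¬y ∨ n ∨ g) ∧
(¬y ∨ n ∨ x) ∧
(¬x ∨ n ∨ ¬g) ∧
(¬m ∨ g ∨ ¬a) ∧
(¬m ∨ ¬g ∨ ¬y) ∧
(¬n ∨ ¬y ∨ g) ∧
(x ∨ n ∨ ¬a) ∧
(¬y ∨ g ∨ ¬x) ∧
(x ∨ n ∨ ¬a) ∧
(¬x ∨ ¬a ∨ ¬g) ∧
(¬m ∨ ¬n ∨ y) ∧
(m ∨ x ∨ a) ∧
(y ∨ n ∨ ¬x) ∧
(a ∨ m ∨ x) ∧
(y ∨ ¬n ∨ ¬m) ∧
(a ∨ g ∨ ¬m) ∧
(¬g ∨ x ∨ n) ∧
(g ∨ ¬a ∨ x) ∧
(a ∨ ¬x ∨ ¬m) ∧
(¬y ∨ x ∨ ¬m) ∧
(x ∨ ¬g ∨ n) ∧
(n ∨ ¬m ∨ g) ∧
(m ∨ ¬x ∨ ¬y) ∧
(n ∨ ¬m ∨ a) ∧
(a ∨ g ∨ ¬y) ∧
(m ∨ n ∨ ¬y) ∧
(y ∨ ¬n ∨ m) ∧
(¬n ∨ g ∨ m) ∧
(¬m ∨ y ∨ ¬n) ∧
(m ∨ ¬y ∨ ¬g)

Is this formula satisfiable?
No

No, the formula is not satisfiable.

No assignment of truth values to the variables can make all 30 clauses true simultaneously.

The formula is UNSAT (unsatisfiable).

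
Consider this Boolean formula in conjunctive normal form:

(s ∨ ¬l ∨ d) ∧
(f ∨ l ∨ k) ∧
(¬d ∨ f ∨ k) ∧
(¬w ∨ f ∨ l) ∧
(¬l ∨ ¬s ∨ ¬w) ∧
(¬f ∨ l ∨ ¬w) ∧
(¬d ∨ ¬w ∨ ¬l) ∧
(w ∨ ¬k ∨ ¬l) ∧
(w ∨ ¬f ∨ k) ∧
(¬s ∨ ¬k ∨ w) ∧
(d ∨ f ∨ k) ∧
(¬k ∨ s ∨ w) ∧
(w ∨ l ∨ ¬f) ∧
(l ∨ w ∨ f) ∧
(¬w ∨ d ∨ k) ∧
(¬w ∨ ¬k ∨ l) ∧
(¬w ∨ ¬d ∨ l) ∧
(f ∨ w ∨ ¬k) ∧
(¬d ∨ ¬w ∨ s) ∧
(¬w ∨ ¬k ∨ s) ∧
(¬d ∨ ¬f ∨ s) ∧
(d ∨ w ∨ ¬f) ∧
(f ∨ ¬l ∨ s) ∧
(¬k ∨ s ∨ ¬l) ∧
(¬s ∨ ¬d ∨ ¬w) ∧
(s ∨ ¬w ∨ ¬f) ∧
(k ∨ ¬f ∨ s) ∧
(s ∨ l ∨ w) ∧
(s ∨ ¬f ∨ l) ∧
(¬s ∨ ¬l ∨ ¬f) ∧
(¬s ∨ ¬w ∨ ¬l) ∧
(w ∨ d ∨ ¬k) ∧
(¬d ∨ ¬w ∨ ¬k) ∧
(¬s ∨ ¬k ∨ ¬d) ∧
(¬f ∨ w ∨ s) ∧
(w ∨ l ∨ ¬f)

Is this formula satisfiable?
No

No, the formula is not satisfiable.

No assignment of truth values to the variables can make all 36 clauses true simultaneously.

The formula is UNSAT (unsatisfiable).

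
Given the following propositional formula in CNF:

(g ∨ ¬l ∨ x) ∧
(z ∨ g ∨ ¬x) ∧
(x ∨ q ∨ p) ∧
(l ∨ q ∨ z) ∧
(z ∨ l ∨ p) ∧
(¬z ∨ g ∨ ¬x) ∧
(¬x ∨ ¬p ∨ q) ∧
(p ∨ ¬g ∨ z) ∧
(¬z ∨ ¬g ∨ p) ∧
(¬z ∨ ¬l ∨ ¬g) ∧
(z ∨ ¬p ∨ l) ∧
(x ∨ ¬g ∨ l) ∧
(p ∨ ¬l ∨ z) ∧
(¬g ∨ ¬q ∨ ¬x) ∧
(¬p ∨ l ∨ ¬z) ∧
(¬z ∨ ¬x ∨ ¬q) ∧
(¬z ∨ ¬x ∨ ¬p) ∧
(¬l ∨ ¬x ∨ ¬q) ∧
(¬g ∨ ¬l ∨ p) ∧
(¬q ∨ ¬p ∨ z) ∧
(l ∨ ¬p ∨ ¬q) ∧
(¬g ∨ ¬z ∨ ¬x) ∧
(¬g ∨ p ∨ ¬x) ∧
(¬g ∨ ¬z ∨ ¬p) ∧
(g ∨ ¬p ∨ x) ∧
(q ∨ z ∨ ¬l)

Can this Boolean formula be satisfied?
Yes

Yes, the formula is satisfiable.

One satisfying assignment is: q=True, x=False, p=False, z=True, g=False, l=False

Verification: With this assignment, all 26 clauses evaluate to true.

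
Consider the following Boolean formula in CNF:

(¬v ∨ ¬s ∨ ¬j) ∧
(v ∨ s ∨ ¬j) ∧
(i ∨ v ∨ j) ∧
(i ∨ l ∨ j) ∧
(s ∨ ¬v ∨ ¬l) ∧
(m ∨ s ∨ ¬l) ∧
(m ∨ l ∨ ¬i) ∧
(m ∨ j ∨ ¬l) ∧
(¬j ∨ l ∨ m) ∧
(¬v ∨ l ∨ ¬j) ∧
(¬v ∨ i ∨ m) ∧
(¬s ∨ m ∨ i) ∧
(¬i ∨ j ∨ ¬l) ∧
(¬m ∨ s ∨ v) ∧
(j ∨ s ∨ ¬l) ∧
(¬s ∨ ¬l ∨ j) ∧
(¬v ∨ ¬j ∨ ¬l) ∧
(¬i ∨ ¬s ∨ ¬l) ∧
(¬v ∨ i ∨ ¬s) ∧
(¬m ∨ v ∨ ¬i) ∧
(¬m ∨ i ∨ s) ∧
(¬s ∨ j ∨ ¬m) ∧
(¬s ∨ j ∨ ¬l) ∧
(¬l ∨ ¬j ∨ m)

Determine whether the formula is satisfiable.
Yes

Yes, the formula is satisfiable.

One satisfying assignment is: i=True, j=False, m=True, v=True, s=False, l=False

Verification: With this assignment, all 24 clauses evaluate to true.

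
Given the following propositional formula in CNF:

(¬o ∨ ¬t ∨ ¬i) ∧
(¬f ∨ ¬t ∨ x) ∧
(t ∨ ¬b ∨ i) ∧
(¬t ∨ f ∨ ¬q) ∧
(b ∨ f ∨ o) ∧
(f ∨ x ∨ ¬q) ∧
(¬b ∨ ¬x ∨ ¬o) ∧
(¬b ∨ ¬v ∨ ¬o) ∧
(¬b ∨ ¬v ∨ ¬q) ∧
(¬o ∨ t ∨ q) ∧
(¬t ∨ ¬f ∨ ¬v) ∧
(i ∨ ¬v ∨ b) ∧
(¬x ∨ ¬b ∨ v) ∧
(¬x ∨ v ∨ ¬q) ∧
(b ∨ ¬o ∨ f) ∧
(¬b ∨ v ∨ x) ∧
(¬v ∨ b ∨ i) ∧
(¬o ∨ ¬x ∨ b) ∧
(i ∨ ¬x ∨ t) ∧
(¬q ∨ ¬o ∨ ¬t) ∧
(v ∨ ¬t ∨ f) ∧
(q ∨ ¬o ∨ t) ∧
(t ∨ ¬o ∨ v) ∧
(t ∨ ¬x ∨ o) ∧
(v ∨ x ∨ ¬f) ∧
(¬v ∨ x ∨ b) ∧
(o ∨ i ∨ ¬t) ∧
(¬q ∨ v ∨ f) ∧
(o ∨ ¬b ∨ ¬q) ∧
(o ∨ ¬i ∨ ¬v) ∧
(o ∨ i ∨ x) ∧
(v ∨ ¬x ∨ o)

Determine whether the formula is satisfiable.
No

No, the formula is not satisfiable.

No assignment of truth values to the variables can make all 32 clauses true simultaneously.

The formula is UNSAT (unsatisfiable).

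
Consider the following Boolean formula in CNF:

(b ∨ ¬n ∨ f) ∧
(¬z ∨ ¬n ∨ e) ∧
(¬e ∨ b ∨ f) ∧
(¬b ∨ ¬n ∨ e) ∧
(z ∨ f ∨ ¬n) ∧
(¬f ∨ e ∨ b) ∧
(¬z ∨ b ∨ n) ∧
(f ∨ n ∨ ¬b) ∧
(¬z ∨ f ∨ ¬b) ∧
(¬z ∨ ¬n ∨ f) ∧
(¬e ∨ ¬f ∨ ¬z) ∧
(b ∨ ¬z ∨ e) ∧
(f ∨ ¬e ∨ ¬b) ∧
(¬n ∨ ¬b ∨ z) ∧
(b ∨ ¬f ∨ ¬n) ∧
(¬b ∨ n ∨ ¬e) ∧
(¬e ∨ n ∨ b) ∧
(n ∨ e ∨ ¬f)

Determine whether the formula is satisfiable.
Yes

Yes, the formula is satisfiable.

One satisfying assignment is: f=False, z=False, e=False, n=False, b=False

Verification: With this assignment, all 18 clauses evaluate to true.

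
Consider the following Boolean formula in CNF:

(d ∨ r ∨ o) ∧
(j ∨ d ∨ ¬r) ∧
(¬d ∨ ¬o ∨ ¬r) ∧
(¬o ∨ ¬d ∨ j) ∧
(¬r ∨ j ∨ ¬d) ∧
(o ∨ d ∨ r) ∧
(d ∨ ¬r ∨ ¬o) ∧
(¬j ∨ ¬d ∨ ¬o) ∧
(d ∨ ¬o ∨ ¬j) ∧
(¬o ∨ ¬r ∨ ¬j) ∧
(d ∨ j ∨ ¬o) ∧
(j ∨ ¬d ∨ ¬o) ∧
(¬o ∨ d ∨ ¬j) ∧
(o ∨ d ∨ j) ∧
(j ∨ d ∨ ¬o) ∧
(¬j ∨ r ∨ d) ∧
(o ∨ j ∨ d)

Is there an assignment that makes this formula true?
Yes

Yes, the formula is satisfiable.

One satisfying assignment is: o=False, d=True, r=False, j=False

Verification: With this assignment, all 17 clauses evaluate to true.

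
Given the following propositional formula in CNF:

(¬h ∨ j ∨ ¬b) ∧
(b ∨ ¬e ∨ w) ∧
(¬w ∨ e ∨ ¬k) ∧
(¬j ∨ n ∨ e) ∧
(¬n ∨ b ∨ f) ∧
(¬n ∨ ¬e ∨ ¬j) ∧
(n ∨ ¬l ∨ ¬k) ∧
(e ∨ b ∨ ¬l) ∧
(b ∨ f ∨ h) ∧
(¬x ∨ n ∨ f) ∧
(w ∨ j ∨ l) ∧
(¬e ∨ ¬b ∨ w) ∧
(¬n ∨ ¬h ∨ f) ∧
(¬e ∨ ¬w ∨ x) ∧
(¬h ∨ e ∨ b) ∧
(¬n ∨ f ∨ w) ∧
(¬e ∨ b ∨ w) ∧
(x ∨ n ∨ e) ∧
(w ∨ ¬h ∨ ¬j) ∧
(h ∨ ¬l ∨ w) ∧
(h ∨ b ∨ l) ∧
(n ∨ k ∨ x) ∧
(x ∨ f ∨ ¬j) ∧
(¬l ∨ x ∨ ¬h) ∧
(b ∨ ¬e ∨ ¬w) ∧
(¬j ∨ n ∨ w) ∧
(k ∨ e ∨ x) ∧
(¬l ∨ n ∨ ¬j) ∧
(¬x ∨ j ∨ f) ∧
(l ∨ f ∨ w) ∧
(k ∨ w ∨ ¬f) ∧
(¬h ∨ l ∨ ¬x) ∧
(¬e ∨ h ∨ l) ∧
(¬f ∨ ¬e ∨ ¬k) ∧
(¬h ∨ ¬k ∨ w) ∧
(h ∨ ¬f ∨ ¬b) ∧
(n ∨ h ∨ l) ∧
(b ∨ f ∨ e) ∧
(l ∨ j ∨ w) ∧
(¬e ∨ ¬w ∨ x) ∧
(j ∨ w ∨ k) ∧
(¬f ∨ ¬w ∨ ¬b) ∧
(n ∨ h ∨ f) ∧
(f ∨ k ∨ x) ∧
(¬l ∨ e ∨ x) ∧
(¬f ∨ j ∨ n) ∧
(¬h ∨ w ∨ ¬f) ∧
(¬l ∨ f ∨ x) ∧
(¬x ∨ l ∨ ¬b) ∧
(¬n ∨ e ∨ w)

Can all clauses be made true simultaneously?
Yes

Yes, the formula is satisfiable.

One satisfying assignment is: b=True, j=True, x=True, w=True, f=False, k=False, l=True, n=True, e=False, h=False

Verification: With this assignment, all 50 clauses evaluate to true.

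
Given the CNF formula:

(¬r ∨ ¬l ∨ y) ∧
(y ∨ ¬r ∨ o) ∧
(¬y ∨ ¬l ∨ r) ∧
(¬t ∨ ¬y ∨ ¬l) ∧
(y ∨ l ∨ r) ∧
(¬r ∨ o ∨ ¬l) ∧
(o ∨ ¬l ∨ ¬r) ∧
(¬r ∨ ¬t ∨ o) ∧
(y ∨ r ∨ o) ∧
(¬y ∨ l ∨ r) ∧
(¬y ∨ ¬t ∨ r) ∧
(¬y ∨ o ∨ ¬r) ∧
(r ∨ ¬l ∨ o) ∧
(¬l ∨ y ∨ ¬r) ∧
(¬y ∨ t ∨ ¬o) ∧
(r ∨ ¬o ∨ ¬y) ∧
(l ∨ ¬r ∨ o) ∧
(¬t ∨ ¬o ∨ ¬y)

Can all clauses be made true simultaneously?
Yes

Yes, the formula is satisfiable.

One satisfying assignment is: o=True, r=False, y=False, t=False, l=True

Verification: With this assignment, all 18 clauses evaluate to true.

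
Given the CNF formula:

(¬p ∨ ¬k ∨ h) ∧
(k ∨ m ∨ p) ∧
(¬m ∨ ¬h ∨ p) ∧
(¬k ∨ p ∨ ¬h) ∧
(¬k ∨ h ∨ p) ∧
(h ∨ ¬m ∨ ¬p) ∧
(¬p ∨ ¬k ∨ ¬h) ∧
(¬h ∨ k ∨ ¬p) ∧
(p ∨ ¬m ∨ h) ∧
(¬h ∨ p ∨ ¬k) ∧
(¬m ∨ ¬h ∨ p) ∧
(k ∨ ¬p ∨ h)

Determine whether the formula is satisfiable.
No

No, the formula is not satisfiable.

No assignment of truth values to the variables can make all 12 clauses true simultaneously.

The formula is UNSAT (unsatisfiable).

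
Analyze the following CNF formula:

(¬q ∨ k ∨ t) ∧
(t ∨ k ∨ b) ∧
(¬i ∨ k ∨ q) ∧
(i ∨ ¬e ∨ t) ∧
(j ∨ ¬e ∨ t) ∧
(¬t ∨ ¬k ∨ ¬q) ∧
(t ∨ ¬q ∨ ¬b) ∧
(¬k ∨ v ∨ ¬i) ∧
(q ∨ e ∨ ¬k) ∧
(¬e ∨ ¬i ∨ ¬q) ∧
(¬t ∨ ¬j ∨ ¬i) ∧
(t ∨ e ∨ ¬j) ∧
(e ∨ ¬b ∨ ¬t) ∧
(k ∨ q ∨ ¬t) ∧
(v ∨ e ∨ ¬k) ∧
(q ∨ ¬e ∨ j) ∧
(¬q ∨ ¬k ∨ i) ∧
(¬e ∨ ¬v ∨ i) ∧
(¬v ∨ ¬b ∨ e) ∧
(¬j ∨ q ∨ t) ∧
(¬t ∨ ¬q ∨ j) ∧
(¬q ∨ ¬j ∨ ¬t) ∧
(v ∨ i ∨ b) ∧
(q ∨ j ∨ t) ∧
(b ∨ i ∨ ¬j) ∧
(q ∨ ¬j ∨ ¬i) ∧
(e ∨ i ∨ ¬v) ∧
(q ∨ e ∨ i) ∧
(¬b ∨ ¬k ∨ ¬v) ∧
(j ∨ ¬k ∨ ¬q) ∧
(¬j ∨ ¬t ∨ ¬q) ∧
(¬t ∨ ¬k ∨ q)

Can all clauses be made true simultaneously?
No

No, the formula is not satisfiable.

No assignment of truth values to the variables can make all 32 clauses true simultaneously.

The formula is UNSAT (unsatisfiable).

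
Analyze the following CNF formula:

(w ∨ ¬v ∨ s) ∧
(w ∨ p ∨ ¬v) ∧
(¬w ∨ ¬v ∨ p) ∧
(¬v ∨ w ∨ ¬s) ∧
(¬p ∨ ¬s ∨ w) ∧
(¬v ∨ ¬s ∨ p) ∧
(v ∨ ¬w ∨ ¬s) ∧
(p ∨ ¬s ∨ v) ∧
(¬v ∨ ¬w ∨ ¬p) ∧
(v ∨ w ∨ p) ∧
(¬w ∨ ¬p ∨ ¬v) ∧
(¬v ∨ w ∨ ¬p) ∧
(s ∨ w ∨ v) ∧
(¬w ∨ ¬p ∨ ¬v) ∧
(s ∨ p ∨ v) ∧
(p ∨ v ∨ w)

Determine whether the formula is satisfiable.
Yes

Yes, the formula is satisfiable.

One satisfying assignment is: p=True, v=False, s=False, w=True

Verification: With this assignment, all 16 clauses evaluate to true.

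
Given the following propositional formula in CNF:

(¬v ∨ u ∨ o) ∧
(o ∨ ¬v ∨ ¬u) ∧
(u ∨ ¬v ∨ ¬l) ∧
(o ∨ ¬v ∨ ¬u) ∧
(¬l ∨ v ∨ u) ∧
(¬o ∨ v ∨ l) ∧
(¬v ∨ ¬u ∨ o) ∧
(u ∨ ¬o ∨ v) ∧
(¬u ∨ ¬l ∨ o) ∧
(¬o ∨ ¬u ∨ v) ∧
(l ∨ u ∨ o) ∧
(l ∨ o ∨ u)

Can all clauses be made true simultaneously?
Yes

Yes, the formula is satisfiable.

One satisfying assignment is: u=False, v=True, o=True, l=False

Verification: With this assignment, all 12 clauses evaluate to true.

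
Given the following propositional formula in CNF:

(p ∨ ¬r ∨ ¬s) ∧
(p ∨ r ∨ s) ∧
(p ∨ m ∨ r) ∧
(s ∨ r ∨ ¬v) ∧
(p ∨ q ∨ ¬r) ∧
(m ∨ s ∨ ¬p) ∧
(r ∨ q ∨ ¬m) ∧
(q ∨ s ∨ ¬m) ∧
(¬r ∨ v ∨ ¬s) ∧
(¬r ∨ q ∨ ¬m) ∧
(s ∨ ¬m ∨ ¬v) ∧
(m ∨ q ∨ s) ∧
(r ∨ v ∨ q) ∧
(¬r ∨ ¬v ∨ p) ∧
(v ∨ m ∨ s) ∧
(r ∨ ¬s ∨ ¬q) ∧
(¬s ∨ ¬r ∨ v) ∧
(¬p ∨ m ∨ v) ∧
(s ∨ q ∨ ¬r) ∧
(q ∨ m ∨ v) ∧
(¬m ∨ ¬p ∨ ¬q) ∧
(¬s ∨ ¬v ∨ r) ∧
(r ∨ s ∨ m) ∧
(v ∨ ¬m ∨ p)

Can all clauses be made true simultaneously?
Yes

Yes, the formula is satisfiable.

One satisfying assignment is: s=True, p=True, m=False, r=True, v=True, q=False

Verification: With this assignment, all 24 clauses evaluate to true.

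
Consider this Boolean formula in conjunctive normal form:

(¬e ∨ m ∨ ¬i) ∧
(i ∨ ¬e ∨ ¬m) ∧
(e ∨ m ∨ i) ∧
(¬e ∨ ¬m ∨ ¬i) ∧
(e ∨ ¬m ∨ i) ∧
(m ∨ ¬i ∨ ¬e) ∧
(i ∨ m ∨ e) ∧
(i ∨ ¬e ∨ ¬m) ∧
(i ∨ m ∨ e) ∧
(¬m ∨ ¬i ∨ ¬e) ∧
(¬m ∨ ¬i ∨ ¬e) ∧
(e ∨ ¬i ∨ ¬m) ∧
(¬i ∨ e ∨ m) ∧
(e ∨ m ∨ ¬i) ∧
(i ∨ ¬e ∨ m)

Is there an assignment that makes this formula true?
No

No, the formula is not satisfiable.

No assignment of truth values to the variables can make all 15 clauses true simultaneously.

The formula is UNSAT (unsatisfiable).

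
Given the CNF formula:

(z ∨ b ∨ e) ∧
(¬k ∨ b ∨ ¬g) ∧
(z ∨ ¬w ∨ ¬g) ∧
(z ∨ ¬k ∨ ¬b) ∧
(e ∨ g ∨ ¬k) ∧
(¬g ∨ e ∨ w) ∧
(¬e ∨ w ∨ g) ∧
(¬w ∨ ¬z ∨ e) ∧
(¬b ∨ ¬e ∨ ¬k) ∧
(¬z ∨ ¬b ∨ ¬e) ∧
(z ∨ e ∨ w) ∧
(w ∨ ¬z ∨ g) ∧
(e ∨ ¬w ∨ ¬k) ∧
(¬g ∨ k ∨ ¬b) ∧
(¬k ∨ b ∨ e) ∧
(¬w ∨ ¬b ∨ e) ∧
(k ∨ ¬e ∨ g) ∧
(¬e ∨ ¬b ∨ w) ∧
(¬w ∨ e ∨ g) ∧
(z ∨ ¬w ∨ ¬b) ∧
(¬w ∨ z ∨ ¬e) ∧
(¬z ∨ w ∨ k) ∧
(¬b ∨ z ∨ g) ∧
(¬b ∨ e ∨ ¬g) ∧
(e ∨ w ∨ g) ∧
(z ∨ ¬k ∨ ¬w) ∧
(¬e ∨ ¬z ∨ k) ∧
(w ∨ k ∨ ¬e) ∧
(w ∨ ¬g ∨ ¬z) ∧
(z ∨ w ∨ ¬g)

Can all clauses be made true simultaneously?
Yes

Yes, the formula is satisfiable.

One satisfying assignment is: k=True, g=False, w=True, z=True, b=False, e=True

Verification: With this assignment, all 30 clauses evaluate to true.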